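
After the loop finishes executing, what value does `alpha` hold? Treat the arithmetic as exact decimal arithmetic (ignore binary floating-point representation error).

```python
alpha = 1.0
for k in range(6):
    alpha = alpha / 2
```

Let's trace through this code step by step.

Initialize: alpha = 1.0
Entering loop: for k in range(6):
After iteration 1: k = 0, alpha = 0.5
After iteration 2: k = 1, alpha = 0.25
After iteration 3: k = 2, alpha = 0.125
After iteration 4: k = 3, alpha = 0.0625
After iteration 5: k = 4, alpha = 0.03125
After iteration 6: k = 5, alpha = 0.015625
Loop ends.

Final answer: 0.015625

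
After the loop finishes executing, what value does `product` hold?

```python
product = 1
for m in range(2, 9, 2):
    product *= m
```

Let's trace through this code step by step.

Initialize: product = 1
Entering loop: for m in range(2, 9, 2):
After iteration 1: m = 2, product = 2
After iteration 2: m = 4, product = 8
After iteration 3: m = 6, product = 48
After iteration 4: m = 8, product = 384
Loop ends.

Final answer: 384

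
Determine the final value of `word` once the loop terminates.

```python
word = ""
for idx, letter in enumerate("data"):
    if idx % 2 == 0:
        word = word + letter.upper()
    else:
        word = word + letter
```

Let's trace through this code step by step.

Initialize: word = ''
Entering loop: for idx, letter in enumerate("data"):
After iteration 1: idx = 0, letter = 'd', word = 'D'
After iteration 2: idx = 1, letter = 'a', word = 'Da'
After iteration 3: idx = 2, letter = 't', word = 'DaT'
After iteration 4: idx = 3, letter = 'a', word = 'DaTa'
Loop ends.

Final answer: 'DaTa'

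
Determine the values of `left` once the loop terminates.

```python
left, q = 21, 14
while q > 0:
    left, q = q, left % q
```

Let's trace through this code step by step.

Initialize: left = 21
Initialize: q = 14
Entering loop: while q > 0:
After iteration 1: left = 14, q = 7
After iteration 2: left = 7, q = 0
Loop ends.

Final answer: 7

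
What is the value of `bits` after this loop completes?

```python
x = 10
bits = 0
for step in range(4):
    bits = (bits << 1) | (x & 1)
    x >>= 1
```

Let's trace through this code step by step.

Initialize: x = 10
Initialize: bits = 0
Entering loop: for step in range(4):
After iteration 1: step = 0, x = 5, bits = 0
After iteration 2: step = 1, x = 2, bits = 1
After iteration 3: step = 2, x = 1, bits = 2
After iteration 4: step = 3, x = 0, bits = 5
Loop ends.

Final answer: 5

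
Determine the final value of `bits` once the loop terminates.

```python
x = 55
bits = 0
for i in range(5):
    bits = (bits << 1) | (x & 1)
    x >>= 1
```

Let's trace through this code step by step.

Initialize: x = 55
Initialize: bits = 0
Entering loop: for i in range(5):
After iteration 1: i = 0, x = 27, bits = 1
After iteration 2: i = 1, x = 13, bits = 3
After iteration 3: i = 2, x = 6, bits = 7
After iteration 4: i = 3, x = 3, bits = 14
After iteration 5: i = 4, x = 1, bits = 29
Loop ends.

Final answer: 29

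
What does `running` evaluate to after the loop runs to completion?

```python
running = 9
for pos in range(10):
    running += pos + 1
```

Let's trace through this code step by step.

Initialize: running = 9
Entering loop: for pos in range(10):
After iteration 1: pos = 0, running = 10
After iteration 2: pos = 1, running = 12
After iteration 3: pos = 2, running = 15
After iteration 4: pos = 3, running = 19
After iteration 5: pos = 4, running = 24
After iteration 6: pos = 5, running = 30
After iteration 7: pos = 6, running = 37
After iteration 8: pos = 7, running = 45
After iteration 9: pos = 8, running = 54
After iteration 10: pos = 9, running = 64
Loop ends.

Final answer: 64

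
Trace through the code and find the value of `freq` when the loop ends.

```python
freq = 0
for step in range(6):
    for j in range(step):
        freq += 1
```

Let's trace through this code step by step.

Initialize: freq = 0
Entering loop: for step in range(6):
After iteration 1: step = 0, freq = 0
After iteration 2: step = 1, freq = 1, j = 0
After iteration 3: step = 2, freq = 3, j = 1
After iteration 4: step = 3, freq = 6, j = 2
After iteration 5: step = 4, freq = 10, j = 3
After iteration 6: step = 5, freq = 15, j = 4
Loop ends.

Final answer: 15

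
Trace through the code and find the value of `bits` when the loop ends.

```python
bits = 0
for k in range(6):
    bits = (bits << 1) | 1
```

Let's trace through this code step by step.

Initialize: bits = 0
Entering loop: for k in range(6):
After iteration 1: k = 0, bits = 1
After iteration 2: k = 1, bits = 3
After iteration 3: k = 2, bits = 7
After iteration 4: k = 3, bits = 15
After iteration 5: k = 4, bits = 31
After iteration 6: k = 5, bits = 63
Loop ends.

Final answer: 63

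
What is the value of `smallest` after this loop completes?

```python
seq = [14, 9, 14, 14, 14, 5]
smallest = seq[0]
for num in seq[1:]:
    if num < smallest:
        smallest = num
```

Let's trace through this code step by step.

Initialize: seq = [14, 9, 14, 14, 14, 5]
Initialize: smallest = 14
Entering loop: for num in seq[1:]:
After iteration 1: num = 9, smallest = 9
After iteration 2: num = 14, smallest = 9
After iteration 3: num = 14, smallest = 9
After iteration 4: num = 14, smallest = 9
After iteration 5: num = 5, smallest = 5
Loop ends.

Final answer: 5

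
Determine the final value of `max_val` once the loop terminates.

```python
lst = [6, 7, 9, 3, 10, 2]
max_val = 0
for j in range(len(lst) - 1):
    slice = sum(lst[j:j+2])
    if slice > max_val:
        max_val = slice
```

Let's trace through this code step by step.

Initialize: lst = [6, 7, 9, 3, 10, 2]
Initialize: max_val = 0
Entering loop: for j in range(len(lst) - 1):
After iteration 1: j = 0, max_val = 13, slice = 13
After iteration 2: j = 1, max_val = 16, slice = 16
After iteration 3: j = 2, max_val = 16, slice = 12
After iteration 4: j = 3, max_val = 16, slice = 13
After iteration 5: j = 4, max_val = 16, slice = 12
Loop ends.

Final answer: 16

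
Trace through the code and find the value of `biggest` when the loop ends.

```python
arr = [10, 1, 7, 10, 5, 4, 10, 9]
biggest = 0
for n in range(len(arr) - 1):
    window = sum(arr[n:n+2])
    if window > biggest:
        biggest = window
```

Let's trace through this code step by step.

Initialize: arr = [10, 1, 7, 10, 5, 4, 10, 9]
Initialize: biggest = 0
Entering loop: for n in range(len(arr) - 1):
After iteration 1: n = 0, biggest = 11, window = 11
After iteration 2: n = 1, biggest = 11, window = 8
After iteration 3: n = 2, biggest = 17, window = 17
After iteration 4: n = 3, biggest = 17, window = 15
After iteration 5: n = 4, biggest = 17, window = 9
After iteration 6: n = 5, biggest = 17, window = 14
After iteration 7: n = 6, biggest = 19, window = 19
Loop ends.

Final answer: 19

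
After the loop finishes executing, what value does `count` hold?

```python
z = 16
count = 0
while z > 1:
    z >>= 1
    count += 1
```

Let's trace through this code step by step.

Initialize: z = 16
Initialize: count = 0
Entering loop: while z > 1:
After iteration 1: z = 8, count = 1
After iteration 2: z = 4, count = 2
After iteration 3: z = 2, count = 3
After iteration 4: z = 1, count = 4
Loop ends.

Final answer: 4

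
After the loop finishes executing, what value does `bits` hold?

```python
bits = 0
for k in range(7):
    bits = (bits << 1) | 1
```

Let's trace through this code step by step.

Initialize: bits = 0
Entering loop: for k in range(7):
After iteration 1: k = 0, bits = 1
After iteration 2: k = 1, bits = 3
After iteration 3: k = 2, bits = 7
After iteration 4: k = 3, bits = 15
After iteration 5: k = 4, bits = 31
After iteration 6: k = 5, bits = 63
After iteration 7: k = 6, bits = 127
Loop ends.

Final answer: 127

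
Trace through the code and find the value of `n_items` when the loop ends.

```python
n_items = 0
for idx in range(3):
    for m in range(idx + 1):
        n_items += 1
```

Let's trace through this code step by step.

Initialize: n_items = 0
Entering loop: for idx in range(3):
After iteration 1: idx = 0, n_items = 1, m = 0
After iteration 2: idx = 1, n_items = 3, m = 1
After iteration 3: idx = 2, n_items = 6, m = 2
Loop ends.

Final answer: 6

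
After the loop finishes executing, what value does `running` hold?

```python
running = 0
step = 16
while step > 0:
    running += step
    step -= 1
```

Let's trace through this code step by step.

Initialize: running = 0
Initialize: step = 16
Entering loop: while step > 0:
After iteration 1: running = 16, step = 15
After iteration 2: running = 31, step = 14
After iteration 3: running = 45, step = 13
After iteration 4: running = 58, step = 12
After iteration 5: running = 70, step = 11
After iteration 6: running = 81, step = 10
After iteration 7: running = 91, step = 9
After iteration 8: running = 100, step = 8
After iteration 9: running = 108, step = 7
After iteration 10: running = 115, step = 6
After iteration 11: running = 121, step = 5
After iteration 12: running = 126, step = 4
After iteration 13: running = 130, step = 3
After iteration 14: running = 133, step = 2
After iteration 15: running = 135, step = 1
After iteration 16: running = 136, step = 0
Loop ends.

Final answer: 136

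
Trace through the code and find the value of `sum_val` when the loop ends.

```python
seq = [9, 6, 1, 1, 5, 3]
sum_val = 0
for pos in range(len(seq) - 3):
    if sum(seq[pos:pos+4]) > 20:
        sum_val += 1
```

Let's trace through this code step by step.

Initialize: seq = [9, 6, 1, 1, 5, 3]
Initialize: sum_val = 0
Entering loop: for pos in range(len(seq) - 3):
After iteration 1: pos = 0, sum_val = 0
After iteration 2: pos = 1, sum_val = 0
After iteration 3: pos = 2, sum_val = 0
Loop ends.

Final answer: 0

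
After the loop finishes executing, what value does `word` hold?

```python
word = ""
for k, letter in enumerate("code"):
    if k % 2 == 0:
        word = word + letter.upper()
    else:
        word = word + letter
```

Let's trace through this code step by step.

Initialize: word = ''
Entering loop: for k, letter in enumerate("code"):
After iteration 1: k = 0, letter = 'c', word = 'C'
After iteration 2: k = 1, letter = 'o', word = 'Co'
After iteration 3: k = 2, letter = 'd', word = 'CoD'
After iteration 4: k = 3, letter = 'e', word = 'CoDe'
Loop ends.

Final answer: 'CoDe'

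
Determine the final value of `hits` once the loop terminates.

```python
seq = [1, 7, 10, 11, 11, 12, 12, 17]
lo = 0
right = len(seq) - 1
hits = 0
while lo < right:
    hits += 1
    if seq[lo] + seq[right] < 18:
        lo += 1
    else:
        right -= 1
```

Let's trace through this code step by step.

Initialize: seq = [1, 7, 10, 11, 11, 12, 12, 17]
Initialize: lo = 0
Initialize: right = 7
Initialize: hits = 0
Entering loop: while lo < right:
After iteration 1: lo = 0, right = 6, hits = 1
After iteration 2: lo = 1, right = 6, hits = 2
After iteration 3: lo = 1, right = 5, hits = 3
After iteration 4: lo = 1, right = 4, hits = 4
After iteration 5: lo = 1, right = 3, hits = 5
After iteration 6: lo = 1, right = 2, hits = 6
After iteration 7: lo = 2, right = 2, hits = 7
Loop ends.

Final answer: 7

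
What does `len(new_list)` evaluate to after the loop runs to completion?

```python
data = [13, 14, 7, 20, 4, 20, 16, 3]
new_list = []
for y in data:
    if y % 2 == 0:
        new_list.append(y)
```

Let's trace through this code step by step.

Initialize: data = [13, 14, 7, 20, 4, 20, 16, 3]
Initialize: new_list = []
Entering loop: for y in data:
After iteration 1: y = 13, new_list = []
After iteration 2: y = 14, new_list = [14]
After iteration 3: y = 7, new_list = [14]
After iteration 4: y = 20, new_list = [14, 20]
After iteration 5: y = 4, new_list = [14, 20, 4]
After iteration 6: y = 20, new_list = [14, 20, 4, 20]
After iteration 7: y = 16, new_list = [14, 20, 4, 20, 16]
After iteration 8: y = 3, new_list = [14, 20, 4, 20, 16]
Loop ends.
len(new_list) = 5

Final answer: 5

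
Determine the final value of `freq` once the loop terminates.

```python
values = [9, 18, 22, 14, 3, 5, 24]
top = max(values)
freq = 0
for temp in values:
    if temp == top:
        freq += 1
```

Let's trace through this code step by step.

Initialize: values = [9, 18, 22, 14, 3, 5, 24]
Initialize: top = 24
Initialize: freq = 0
Entering loop: for temp in values:
After iteration 1: temp = 9, freq = 0
After iteration 2: temp = 18, freq = 0
After iteration 3: temp = 22, freq = 0
After iteration 4: temp = 14, freq = 0
After iteration 5: temp = 3, freq = 0
After iteration 6: temp = 5, freq = 0
After iteration 7: temp = 24, freq = 1
Loop ends.

Final answer: 1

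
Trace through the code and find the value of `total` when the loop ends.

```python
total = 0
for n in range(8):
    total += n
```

Let's trace through this code step by step.

Initialize: total = 0
Entering loop: for n in range(8):
After iteration 1: n = 0, total = 0
After iteration 2: n = 1, total = 1
After iteration 3: n = 2, total = 3
After iteration 4: n = 3, total = 6
After iteration 5: n = 4, total = 10
After iteration 6: n = 5, total = 15
After iteration 7: n = 6, total = 21
After iteration 8: n = 7, total = 28
Loop ends.

Final answer: 28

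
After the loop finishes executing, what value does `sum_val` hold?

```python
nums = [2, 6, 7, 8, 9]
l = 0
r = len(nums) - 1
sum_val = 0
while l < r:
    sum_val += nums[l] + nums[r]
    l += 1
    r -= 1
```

Let's trace through this code step by step.

Initialize: nums = [2, 6, 7, 8, 9]
Initialize: l = 0
Initialize: r = 4
Initialize: sum_val = 0
Entering loop: while l < r:
After iteration 1: l = 1, r = 3, sum_val = 11
After iteration 2: l = 2, r = 2, sum_val = 25
Loop ends.

Final answer: 25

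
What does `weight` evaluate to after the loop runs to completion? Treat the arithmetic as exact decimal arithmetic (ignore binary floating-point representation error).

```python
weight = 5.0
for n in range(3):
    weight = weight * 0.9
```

Let's trace through this code step by step.

Initialize: weight = 5.0
Entering loop: for n in range(3):
After iteration 1: n = 0, weight = 4.5
After iteration 2: n = 1, weight = 4.05
After iteration 3: n = 2, weight = 3.645
Loop ends.

Final answer: 3.645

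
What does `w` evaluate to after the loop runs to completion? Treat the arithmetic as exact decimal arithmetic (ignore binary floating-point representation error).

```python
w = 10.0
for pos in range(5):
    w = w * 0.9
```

Let's trace through this code step by step.

Initialize: w = 10.0
Entering loop: for pos in range(5):
After iteration 1: pos = 0, w = 9.0
After iteration 2: pos = 1, w = 8.1
After iteration 3: pos = 2, w = 7.29
After iteration 4: pos = 3, w = 6.561
After iteration 5: pos = 4, w = 5.9049
Loop ends.

Final answer: 5.9049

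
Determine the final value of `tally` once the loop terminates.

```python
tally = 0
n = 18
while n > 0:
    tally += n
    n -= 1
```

Let's trace through this code step by step.

Initialize: tally = 0
Initialize: n = 18
Entering loop: while n > 0:
After iteration 1: tally = 18, n = 17
After iteration 2: tally = 35, n = 16
After iteration 3: tally = 51, n = 15
After iteration 4: tally = 66, n = 14
After iteration 5: tally = 80, n = 13
After iteration 6: tally = 93, n = 12
After iteration 7: tally = 105, n = 11
After iteration 8: tally = 116, n = 10
After iteration 9: tally = 126, n = 9
After iteration 10: tally = 135, n = 8
After iteration 11: tally = 143, n = 7
After iteration 12: tally = 150, n = 6
After iteration 13: tally = 156, n = 5
After iteration 14: tally = 161, n = 4
After iteration 15: tally = 165, n = 3
After iteration 16: tally = 168, n = 2
After iteration 17: tally = 170, n = 1
After iteration 18: tally = 171, n = 0
Loop ends.

Final answer: 171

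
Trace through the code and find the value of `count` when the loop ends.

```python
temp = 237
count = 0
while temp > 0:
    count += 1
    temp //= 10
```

Let's trace through this code step by step.

Initialize: temp = 237
Initialize: count = 0
Entering loop: while temp > 0:
After iteration 1: temp = 23, count = 1
After iteration 2: temp = 2, count = 2
After iteration 3: temp = 0, count = 3
Loop ends.

Final answer: 3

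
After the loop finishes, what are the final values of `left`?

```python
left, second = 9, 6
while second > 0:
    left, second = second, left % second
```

Let's trace through this code step by step.

Initialize: left = 9
Initialize: second = 6
Entering loop: while second > 0:
After iteration 1: left = 6, second = 3
After iteration 2: left = 3, second = 0
Loop ends.

Final answer: 3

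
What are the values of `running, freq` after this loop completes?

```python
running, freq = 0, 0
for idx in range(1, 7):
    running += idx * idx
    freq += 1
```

Let's trace through this code step by step.

Initialize: running = 0
Initialize: freq = 0
Entering loop: for idx in range(1, 7):
After iteration 1: idx = 1, running = 1, freq = 1
After iteration 2: idx = 2, running = 5, freq = 2
After iteration 3: idx = 3, running = 14, freq = 3
After iteration 4: idx = 4, running = 30, freq = 4
After iteration 5: idx = 5, running = 55, freq = 5
After iteration 6: idx = 6, running = 91, freq = 6
Loop ends.

Final answer: 91, 6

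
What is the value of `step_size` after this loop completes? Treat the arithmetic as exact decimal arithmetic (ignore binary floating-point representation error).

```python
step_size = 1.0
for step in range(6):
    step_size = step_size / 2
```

Let's trace through this code step by step.

Initialize: step_size = 1.0
Entering loop: for step in range(6):
After iteration 1: step = 0, step_size = 0.5
After iteration 2: step = 1, step_size = 0.25
After iteration 3: step = 2, step_size = 0.125
After iteration 4: step = 3, step_size = 0.0625
After iteration 5: step = 4, step_size = 0.03125
After iteration 6: step = 5, step_size = 0.015625
Loop ends.

Final answer: 0.015625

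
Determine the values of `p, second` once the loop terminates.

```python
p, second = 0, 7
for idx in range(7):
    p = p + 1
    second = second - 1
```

Let's trace through this code step by step.

Initialize: p = 0
Initialize: second = 7
Entering loop: for idx in range(7):
After iteration 1: idx = 0, p = 1, second = 6
After iteration 2: idx = 1, p = 2, second = 5
After iteration 3: idx = 2, p = 3, second = 4
After iteration 4: idx = 3, p = 4, second = 3
After iteration 5: idx = 4, p = 5, second = 2
After iteration 6: idx = 5, p = 6, second = 1
After iteration 7: idx = 6, p = 7, second = 0
Loop ends.

Final answer: 7, 0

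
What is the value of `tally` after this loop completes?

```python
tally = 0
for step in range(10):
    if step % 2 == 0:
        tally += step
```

Let's trace through this code step by step.

Initialize: tally = 0
Entering loop: for step in range(10):
After iteration 1: step = 0, tally = 0
After iteration 2: step = 1, tally = 0
After iteration 3: step = 2, tally = 2
After iteration 4: step = 3, tally = 2
After iteration 5: step = 4, tally = 6
After iteration 6: step = 5, tally = 6
After iteration 7: step = 6, tally = 12
After iteration 8: step = 7, tally = 12
After iteration 9: step = 8, tally = 20
After iteration 10: step = 9, tally = 20
Loop ends.

Final answer: 20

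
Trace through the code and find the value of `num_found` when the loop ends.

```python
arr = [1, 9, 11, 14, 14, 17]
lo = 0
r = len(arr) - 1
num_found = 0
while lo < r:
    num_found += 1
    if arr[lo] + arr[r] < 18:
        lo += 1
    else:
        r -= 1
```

Let's trace through this code step by step.

Initialize: arr = [1, 9, 11, 14, 14, 17]
Initialize: lo = 0
Initialize: r = 5
Initialize: num_found = 0
Entering loop: while lo < r:
After iteration 1: lo = 0, r = 4, num_found = 1
After iteration 2: lo = 1, r = 4, num_found = 2
After iteration 3: lo = 1, r = 3, num_found = 3
After iteration 4: lo = 1, r = 2, num_found = 4
After iteration 5: lo = 1, r = 1, num_found = 5
Loop ends.

Final answer: 5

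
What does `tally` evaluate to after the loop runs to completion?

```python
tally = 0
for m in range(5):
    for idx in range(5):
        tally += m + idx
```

Let's trace through this code step by step.

Initialize: tally = 0
Entering loop: for m in range(5):
After iteration 1: m = 0, tally = 10
After iteration 2: m = 1, tally = 25
After iteration 3: m = 2, tally = 45
After iteration 4: m = 3, tally = 70
After iteration 5: m = 4, tally = 100
Loop ends.

Final answer: 100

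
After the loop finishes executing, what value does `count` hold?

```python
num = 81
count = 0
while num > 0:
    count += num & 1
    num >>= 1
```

Let's trace through this code step by step.

Initialize: num = 81
Initialize: count = 0
Entering loop: while num > 0:
After iteration 1: num = 40, count = 1
After iteration 2: num = 20, count = 1
After iteration 3: num = 10, count = 1
After iteration 4: num = 5, count = 1
After iteration 5: num = 2, count = 2
After iteration 6: num = 1, count = 2
After iteration 7: num = 0, count = 3
Loop ends.

Final answer: 3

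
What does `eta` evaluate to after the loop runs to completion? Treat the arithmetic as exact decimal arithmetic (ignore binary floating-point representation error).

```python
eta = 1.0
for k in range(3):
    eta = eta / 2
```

Let's trace through this code step by step.

Initialize: eta = 1.0
Entering loop: for k in range(3):
After iteration 1: k = 0, eta = 0.5
After iteration 2: k = 1, eta = 0.25
After iteration 3: k = 2, eta = 0.125
Loop ends.

Final answer: 0.125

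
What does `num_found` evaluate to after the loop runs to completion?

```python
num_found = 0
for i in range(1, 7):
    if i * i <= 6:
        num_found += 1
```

Let's trace through this code step by step.

Initialize: num_found = 0
Entering loop: for i in range(1, 7):
After iteration 1: i = 1, num_found = 1
After iteration 2: i = 2, num_found = 2
After iteration 3: i = 3, num_found = 2
After iteration 4: i = 4, num_found = 2
After iteration 5: i = 5, num_found = 2
After iteration 6: i = 6, num_found = 2
Loop ends.

Final answer: 2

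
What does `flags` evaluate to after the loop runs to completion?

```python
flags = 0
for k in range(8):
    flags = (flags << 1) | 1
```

Let's trace through this code step by step.

Initialize: flags = 0
Entering loop: for k in range(8):
After iteration 1: k = 0, flags = 1
After iteration 2: k = 1, flags = 3
After iteration 3: k = 2, flags = 7
After iteration 4: k = 3, flags = 15
After iteration 5: k = 4, flags = 31
After iteration 6: k = 5, flags = 63
After iteration 7: k = 6, flags = 127
After iteration 8: k = 7, flags = 255
Loop ends.

Final answer: 255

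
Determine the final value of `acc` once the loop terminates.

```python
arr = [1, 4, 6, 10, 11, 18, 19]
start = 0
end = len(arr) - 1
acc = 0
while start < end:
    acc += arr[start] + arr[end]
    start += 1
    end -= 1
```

Let's trace through this code step by step.

Initialize: arr = [1, 4, 6, 10, 11, 18, 19]
Initialize: start = 0
Initialize: end = 6
Initialize: acc = 0
Entering loop: while start < end:
After iteration 1: start = 1, end = 5, acc = 20
After iteration 2: start = 2, end = 4, acc = 42
After iteration 3: start = 3, end = 3, acc = 59
Loop ends.

Final answer: 59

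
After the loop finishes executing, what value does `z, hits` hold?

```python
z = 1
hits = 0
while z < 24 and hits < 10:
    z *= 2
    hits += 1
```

Let's trace through this code step by step.

Initialize: z = 1
Initialize: hits = 0
Entering loop: while z < 24 and hits < 10:
After iteration 1: z = 2, hits = 1
After iteration 2: z = 4, hits = 2
After iteration 3: z = 8, hits = 3
After iteration 4: z = 16, hits = 4
After iteration 5: z = 32, hits = 5
Loop ends.

Final answer: 32, 5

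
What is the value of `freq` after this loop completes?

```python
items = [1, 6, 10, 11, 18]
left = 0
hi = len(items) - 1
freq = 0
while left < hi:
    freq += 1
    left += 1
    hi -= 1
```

Let's trace through this code step by step.

Initialize: items = [1, 6, 10, 11, 18]
Initialize: left = 0
Initialize: hi = 4
Initialize: freq = 0
Entering loop: while left < hi:
After iteration 1: left = 1, hi = 3, freq = 1
After iteration 2: left = 2, hi = 2, freq = 2
Loop ends.

Final answer: 2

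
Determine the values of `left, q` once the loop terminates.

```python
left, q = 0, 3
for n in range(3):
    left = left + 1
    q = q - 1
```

Let's trace through this code step by step.

Initialize: left = 0
Initialize: q = 3
Entering loop: for n in range(3):
After iteration 1: n = 0, left = 1, q = 2
After iteration 2: n = 1, left = 2, q = 1
After iteration 3: n = 2, left = 3, q = 0
Loop ends.

Final answer: 3, 0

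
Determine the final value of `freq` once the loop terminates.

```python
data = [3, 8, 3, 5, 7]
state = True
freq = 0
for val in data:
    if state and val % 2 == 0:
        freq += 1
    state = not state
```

Let's trace through this code step by step.

Initialize: data = [3, 8, 3, 5, 7]
Initialize: state = True
Initialize: freq = 0
Entering loop: for val in data:
After iteration 1: val = 3, state = False, freq = 0
After iteration 2: val = 8, state = True, freq = 0
After iteration 3: val = 3, state = False, freq = 0
After iteration 4: val = 5, state = True, freq = 0
After iteration 5: val = 7, state = False, freq = 0
Loop ends.

Final answer: 0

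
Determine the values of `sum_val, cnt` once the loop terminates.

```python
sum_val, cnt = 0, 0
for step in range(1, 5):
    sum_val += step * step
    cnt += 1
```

Let's trace through this code step by step.

Initialize: sum_val = 0
Initialize: cnt = 0
Entering loop: for step in range(1, 5):
After iteration 1: step = 1, sum_val = 1, cnt = 1
After iteration 2: step = 2, sum_val = 5, cnt = 2
After iteration 3: step = 3, sum_val = 14, cnt = 3
After iteration 4: step = 4, sum_val = 30, cnt = 4
Loop ends.

Final answer: 30, 4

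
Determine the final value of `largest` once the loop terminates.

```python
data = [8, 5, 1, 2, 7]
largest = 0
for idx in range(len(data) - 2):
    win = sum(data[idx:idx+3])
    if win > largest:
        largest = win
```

Let's trace through this code step by step.

Initialize: data = [8, 5, 1, 2, 7]
Initialize: largest = 0
Entering loop: for idx in range(len(data) - 2):
After iteration 1: idx = 0, largest = 14, win = 14
After iteration 2: idx = 1, largest = 14, win = 8
After iteration 3: idx = 2, largest = 14, win = 10
Loop ends.

Final answer: 14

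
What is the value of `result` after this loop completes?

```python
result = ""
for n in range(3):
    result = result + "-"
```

Let's trace through this code step by step.

Initialize: result = ''
Entering loop: for n in range(3):
After iteration 1: n = 0, result = '-'
After iteration 2: n = 1, result = '--'
After iteration 3: n = 2, result = '---'
Loop ends.

Final answer: '---'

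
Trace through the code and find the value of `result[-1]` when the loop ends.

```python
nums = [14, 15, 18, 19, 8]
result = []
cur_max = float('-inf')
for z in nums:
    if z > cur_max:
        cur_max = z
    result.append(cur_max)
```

Let's trace through this code step by step.

Initialize: nums = [14, 15, 18, 19, 8]
Initialize: result = []
Initialize: cur_max = -inf
Entering loop: for z in nums:
After iteration 1: z = 14, result = [14], cur_max = 14
After iteration 2: z = 15, result = [14, 15], cur_max = 15
After iteration 3: z = 18, result = [14, 15, 18], cur_max = 18
After iteration 4: z = 19, result = [14, 15, 18, 19], cur_max = 19
After iteration 5: z = 8, result = [14, 15, 18, 19, 19], cur_max = 19
Loop ends.
result[-1] = 19

Final answer: 19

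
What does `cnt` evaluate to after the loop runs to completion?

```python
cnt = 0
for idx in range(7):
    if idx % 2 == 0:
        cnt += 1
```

Let's trace through this code step by step.

Initialize: cnt = 0
Entering loop: for idx in range(7):
After iteration 1: idx = 0, cnt = 1
After iteration 2: idx = 1, cnt = 1
After iteration 3: idx = 2, cnt = 2
After iteration 4: idx = 3, cnt = 2
After iteration 5: idx = 4, cnt = 3
After iteration 6: idx = 5, cnt = 3
After iteration 7: idx = 6, cnt = 4
Loop ends.

Final answer: 4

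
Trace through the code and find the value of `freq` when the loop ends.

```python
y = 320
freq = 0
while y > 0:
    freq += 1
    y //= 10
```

Let's trace through this code step by step.

Initialize: y = 320
Initialize: freq = 0
Entering loop: while y > 0:
After iteration 1: y = 32, freq = 1
After iteration 2: y = 3, freq = 2
After iteration 3: y = 0, freq = 3
Loop ends.

Final answer: 3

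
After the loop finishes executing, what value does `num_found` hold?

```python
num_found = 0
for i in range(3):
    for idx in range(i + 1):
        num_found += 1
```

Let's trace through this code step by step.

Initialize: num_found = 0
Entering loop: for i in range(3):
After iteration 1: i = 0, num_found = 1, idx = 0
After iteration 2: i = 1, num_found = 3, idx = 1
After iteration 3: i = 2, num_found = 6, idx = 2
Loop ends.

Final answer: 6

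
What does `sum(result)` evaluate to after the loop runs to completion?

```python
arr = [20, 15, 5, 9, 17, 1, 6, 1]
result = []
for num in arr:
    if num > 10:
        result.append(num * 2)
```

Let's trace through this code step by step.

Initialize: arr = [20, 15, 5, 9, 17, 1, 6, 1]
Initialize: result = []
Entering loop: for num in arr:
After iteration 1: num = 20, result = [40]
After iteration 2: num = 15, result = [40, 30]
After iteration 3: num = 5, result = [40, 30]
After iteration 4: num = 9, result = [40, 30]
After iteration 5: num = 17, result = [40, 30, 34]
After iteration 6: num = 1, result = [40, 30, 34]
After iteration 7: num = 6, result = [40, 30, 34]
After iteration 8: num = 1, result = [40, 30, 34]
Loop ends.
sum(result) = 104

Final answer: 104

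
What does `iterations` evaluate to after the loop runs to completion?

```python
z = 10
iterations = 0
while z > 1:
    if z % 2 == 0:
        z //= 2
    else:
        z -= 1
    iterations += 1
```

Let's trace through this code step by step.

Initialize: z = 10
Initialize: iterations = 0
Entering loop: while z > 1:
After iteration 1: z = 5, iterations = 1
After iteration 2: z = 4, iterations = 2
After iteration 3: z = 2, iterations = 3
After iteration 4: z = 1, iterations = 4
Loop ends.

Final answer: 4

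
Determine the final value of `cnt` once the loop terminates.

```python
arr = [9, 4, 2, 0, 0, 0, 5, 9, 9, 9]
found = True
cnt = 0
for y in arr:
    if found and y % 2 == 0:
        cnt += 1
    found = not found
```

Let's trace through this code step by step.

Initialize: arr = [9, 4, 2, 0, 0, 0, 5, 9, 9, 9]
Initialize: found = True
Initialize: cnt = 0
Entering loop: for y in arr:
After iteration 1: y = 9, found = False, cnt = 0
After iteration 2: y = 4, found = True, cnt = 0
After iteration 3: y = 2, found = False, cnt = 1
After iteration 4: y = 0, found = True, cnt = 1
After iteration 5: y = 0, found = False, cnt = 2
After iteration 6: y = 0, found = True, cnt = 2
After iteration 7: y = 5, found = False, cnt = 2
After iteration 8: y = 9, found = True, cnt = 2
After iteration 9: y = 9, found = False, cnt = 2
After iteration 10: y = 9, found = True, cnt = 2
Loop ends.

Final answer: 2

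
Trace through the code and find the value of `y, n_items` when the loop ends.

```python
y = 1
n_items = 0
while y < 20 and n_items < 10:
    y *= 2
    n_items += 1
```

Let's trace through this code step by step.

Initialize: y = 1
Initialize: n_items = 0
Entering loop: while y < 20 and n_items < 10:
After iteration 1: y = 2, n_items = 1
After iteration 2: y = 4, n_items = 2
After iteration 3: y = 8, n_items = 3
After iteration 4: y = 16, n_items = 4
After iteration 5: y = 32, n_items = 5
Loop ends.

Final answer: 32, 5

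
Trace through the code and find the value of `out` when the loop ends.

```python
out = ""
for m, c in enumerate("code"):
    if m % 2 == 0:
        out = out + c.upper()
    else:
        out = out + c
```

Let's trace through this code step by step.

Initialize: out = ''
Entering loop: for m, c in enumerate("code"):
After iteration 1: m = 0, c = 'c', out = 'C'
After iteration 2: m = 1, c = 'o', out = 'Co'
After iteration 3: m = 2, c = 'd', out = 'CoD'
After iteration 4: m = 3, c = 'e', out = 'CoDe'
Loop ends.

Final answer: 'CoDe'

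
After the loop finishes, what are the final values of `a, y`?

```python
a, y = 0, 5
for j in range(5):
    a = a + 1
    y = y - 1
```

Let's trace through this code step by step.

Initialize: a = 0
Initialize: y = 5
Entering loop: for j in range(5):
After iteration 1: j = 0, a = 1, y = 4
After iteration 2: j = 1, a = 2, y = 3
After iteration 3: j = 2, a = 3, y = 2
After iteration 4: j = 3, a = 4, y = 1
After iteration 5: j = 4, a = 5, y = 0
Loop ends.

Final answer: 5, 0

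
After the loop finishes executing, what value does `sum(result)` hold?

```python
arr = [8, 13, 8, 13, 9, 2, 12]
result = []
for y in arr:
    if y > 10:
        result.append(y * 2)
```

Let's trace through this code step by step.

Initialize: arr = [8, 13, 8, 13, 9, 2, 12]
Initialize: result = []
Entering loop: for y in arr:
After iteration 1: y = 8, result = []
After iteration 2: y = 13, result = [26]
After iteration 3: y = 8, result = [26]
After iteration 4: y = 13, result = [26, 26]
After iteration 5: y = 9, result = [26, 26]
After iteration 6: y = 2, result = [26, 26]
After iteration 7: y = 12, result = [26, 26, 24]
Loop ends.
sum(result) = 76

Final answer: 76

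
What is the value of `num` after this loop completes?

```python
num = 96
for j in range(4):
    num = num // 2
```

Let's trace through this code step by step.

Initialize: num = 96
Entering loop: for j in range(4):
After iteration 1: j = 0, num = 48
After iteration 2: j = 1, num = 24
After iteration 3: j = 2, num = 12
After iteration 4: j = 3, num = 6
Loop ends.

Final answer: 6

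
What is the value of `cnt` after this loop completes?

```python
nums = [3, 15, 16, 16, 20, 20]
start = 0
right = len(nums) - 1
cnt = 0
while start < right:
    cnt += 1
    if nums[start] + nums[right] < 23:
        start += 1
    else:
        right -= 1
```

Let's trace through this code step by step.

Initialize: nums = [3, 15, 16, 16, 20, 20]
Initialize: start = 0
Initialize: right = 5
Initialize: cnt = 0
Entering loop: while start < right:
After iteration 1: start = 0, right = 4, cnt = 1
After iteration 2: start = 0, right = 3, cnt = 2
After iteration 3: start = 1, right = 3, cnt = 3
After iteration 4: start = 1, right = 2, cnt = 4
After iteration 5: start = 1, right = 1, cnt = 5
Loop ends.

Final answer: 5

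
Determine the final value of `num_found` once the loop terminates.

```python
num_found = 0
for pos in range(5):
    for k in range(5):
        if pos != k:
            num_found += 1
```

Let's trace through this code step by step.

Initialize: num_found = 0
Entering loop: for pos in range(5):
After iteration 1: pos = 0, num_found = 4
After iteration 2: pos = 1, num_found = 8
After iteration 3: pos = 2, num_found = 12
After iteration 4: pos = 3, num_found = 16
After iteration 5: pos = 4, num_found = 20
Loop ends.

Final answer: 20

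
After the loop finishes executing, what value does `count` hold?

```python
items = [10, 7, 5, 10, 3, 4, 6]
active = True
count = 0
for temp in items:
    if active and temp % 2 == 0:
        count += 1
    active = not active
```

Let's trace through this code step by step.

Initialize: items = [10, 7, 5, 10, 3, 4, 6]
Initialize: active = True
Initialize: count = 0
Entering loop: for temp in items:
After iteration 1: temp = 10, active = False, count = 1
After iteration 2: temp = 7, active = True, count = 1
After iteration 3: temp = 5, active = False, count = 1
After iteration 4: temp = 10, active = True, count = 1
After iteration 5: temp = 3, active = False, count = 1
After iteration 6: temp = 4, active = True, count = 1
After iteration 7: temp = 6, active = False, count = 2
Loop ends.

Final answer: 2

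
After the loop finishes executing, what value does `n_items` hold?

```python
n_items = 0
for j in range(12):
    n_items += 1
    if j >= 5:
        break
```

Let's trace through this code step by step.

Initialize: n_items = 0
Entering loop: for j in range(12):
After iteration 1: j = 0, n_items = 1
After iteration 2: j = 1, n_items = 2
After iteration 3: j = 2, n_items = 3
After iteration 4: j = 3, n_items = 4
After iteration 5: j = 4, n_items = 5
After iteration 6: j = 5, n_items = 6
Loop ends.

Final answer: 6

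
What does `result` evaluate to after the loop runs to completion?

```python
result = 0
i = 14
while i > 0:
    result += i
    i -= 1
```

Let's trace through this code step by step.

Initialize: result = 0
Initialize: i = 14
Entering loop: while i > 0:
After iteration 1: result = 14, i = 13
After iteration 2: result = 27, i = 12
After iteration 3: result = 39, i = 11
After iteration 4: result = 50, i = 10
After iteration 5: result = 60, i = 9
After iteration 6: result = 69, i = 8
After iteration 7: result = 77, i = 7
After iteration 8: result = 84, i = 6
After iteration 9: result = 90, i = 5
After iteration 10: result = 95, i = 4
After iteration 11: result = 99, i = 3
After iteration 12: result = 102, i = 2
After iteration 13: result = 104, i = 1
After iteration 14: result = 105, i = 0
Loop ends.

Final answer: 105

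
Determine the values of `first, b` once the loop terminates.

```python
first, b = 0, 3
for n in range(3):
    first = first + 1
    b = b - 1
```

Let's trace through this code step by step.

Initialize: first = 0
Initialize: b = 3
Entering loop: for n in range(3):
After iteration 1: n = 0, first = 1, b = 2
After iteration 2: n = 1, first = 2, b = 1
After iteration 3: n = 2, first = 3, b = 0
Loop ends.

Final answer: 3, 0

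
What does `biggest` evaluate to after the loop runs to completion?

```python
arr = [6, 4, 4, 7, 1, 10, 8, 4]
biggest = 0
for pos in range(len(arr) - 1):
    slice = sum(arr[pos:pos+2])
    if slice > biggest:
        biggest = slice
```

Let's trace through this code step by step.

Initialize: arr = [6, 4, 4, 7, 1, 10, 8, 4]
Initialize: biggest = 0
Entering loop: for pos in range(len(arr) - 1):
After iteration 1: pos = 0, biggest = 10, slice = 10
After iteration 2: pos = 1, biggest = 10, slice = 8
After iteration 3: pos = 2, biggest = 11, slice = 11
After iteration 4: pos = 3, biggest = 11, slice = 8
After iteration 5: pos = 4, biggest = 11, slice = 11
After iteration 6: pos = 5, biggest = 18, slice = 18
After iteration 7: pos = 6, biggest = 18, slice = 12
Loop ends.

Final answer: 18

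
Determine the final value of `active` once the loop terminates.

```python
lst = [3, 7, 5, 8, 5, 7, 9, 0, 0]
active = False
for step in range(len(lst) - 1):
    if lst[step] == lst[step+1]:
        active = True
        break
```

Let's trace through this code step by step.

Initialize: lst = [3, 7, 5, 8, 5, 7, 9, 0, 0]
Initialize: active = False
Entering loop: for step in range(len(lst) - 1):
After iteration 1: step = 0, active = False
After iteration 2: step = 1, active = False
After iteration 3: step = 2, active = False
After iteration 4: step = 3, active = False
After iteration 5: step = 4, active = False
After iteration 6: step = 5, active = False
After iteration 7: step = 6, active = False
After iteration 8: step = 7, active = True
Loop ends.

Final answer: True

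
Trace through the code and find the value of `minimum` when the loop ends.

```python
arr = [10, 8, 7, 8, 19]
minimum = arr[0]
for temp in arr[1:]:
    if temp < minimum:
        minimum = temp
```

Let's trace through this code step by step.

Initialize: arr = [10, 8, 7, 8, 19]
Initialize: minimum = 10
Entering loop: for temp in arr[1:]:
After iteration 1: temp = 8, minimum = 8
After iteration 2: temp = 7, minimum = 7
After iteration 3: temp = 8, minimum = 7
After iteration 4: temp = 19, minimum = 7
Loop ends.

Final answer: 7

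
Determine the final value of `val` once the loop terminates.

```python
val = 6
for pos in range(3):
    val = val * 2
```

Let's trace through this code step by step.

Initialize: val = 6
Entering loop: for pos in range(3):
After iteration 1: pos = 0, val = 12
After iteration 2: pos = 1, val = 24
After iteration 3: pos = 2, val = 48
Loop ends.

Final answer: 48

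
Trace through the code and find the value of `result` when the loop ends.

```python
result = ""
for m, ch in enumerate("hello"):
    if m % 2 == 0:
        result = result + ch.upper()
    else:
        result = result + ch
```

Let's trace through this code step by step.

Initialize: result = ''
Entering loop: for m, ch in enumerate("hello"):
After iteration 1: m = 0, ch = 'h', result = 'H'
After iteration 2: m = 1, ch = 'e', result = 'He'
After iteration 3: m = 2, ch = 'l', result = 'HeL'
After iteration 4: m = 3, ch = 'l', result = 'HeLl'
After iteration 5: m = 4, ch = 'o', result = 'HeLlO'
Loop ends.

Final answer: 'HeLlO'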